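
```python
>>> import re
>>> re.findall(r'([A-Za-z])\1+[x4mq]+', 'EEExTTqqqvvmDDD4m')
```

['E', 'T', 'v', 'D']

After group 1 captures some text, `\1` only succeeds where that same text appears again.
With a single group, `findall` returns only what that group captured — 4 items.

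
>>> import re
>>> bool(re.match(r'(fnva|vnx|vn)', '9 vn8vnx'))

False

With `match`, the pattern is implicitly anchored at the beginning.
Here the pattern fails at index 0, so the call returns None, and `bool(None)` is False.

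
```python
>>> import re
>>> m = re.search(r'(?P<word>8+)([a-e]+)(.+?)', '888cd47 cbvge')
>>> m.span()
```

(0, 6)

Pattern: one or more of a literal '8' (captured as 'word'); then one or more of a character in [a-e] (captured); then one or more of any character (lazy) (captured).
Lazy quantifiers expand one character at a time until the remainder of the pattern can match.
Unlike `match`, `search` isn't anchored — it looks for the pattern anywhere in the string.
The match spans [0:6] → '888cd4'.
Captured: group 1 = '888', group 2 = 'cd', group 3 = '4'.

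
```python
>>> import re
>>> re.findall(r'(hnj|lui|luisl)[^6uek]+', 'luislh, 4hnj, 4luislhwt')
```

Branches in `(...|...)` are attempted left-to-right; the first branch that allows the whole pattern to succeed is taken.
Walking the string: at [0:16] match 'luislh, 4hnj, 4l', group 1 = 'lui'.
`findall` collects group 1 from the one match (1 total).

['lui']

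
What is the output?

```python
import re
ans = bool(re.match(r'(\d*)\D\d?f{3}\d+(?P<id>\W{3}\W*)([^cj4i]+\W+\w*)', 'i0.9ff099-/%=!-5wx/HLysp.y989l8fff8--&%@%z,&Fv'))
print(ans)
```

False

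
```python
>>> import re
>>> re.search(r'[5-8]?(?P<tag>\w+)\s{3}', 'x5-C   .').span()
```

(3, 7)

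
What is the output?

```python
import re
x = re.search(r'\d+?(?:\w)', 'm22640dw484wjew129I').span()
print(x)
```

(1, 3)

A `+?`/`*?`/`{m,n}?` starts at its minimum and grows only as far as needed for what follows to match.
The match spans [1:3] → '22'.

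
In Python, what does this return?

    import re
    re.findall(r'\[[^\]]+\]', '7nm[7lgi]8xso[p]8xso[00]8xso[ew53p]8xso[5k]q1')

Scanning left to right: at [3:9] → '[7lgi]'; at [13:16] → '[p]'; at [20:24] → '[00]'; at [28:35] → '[ew53p]'; at [39:43] → '[5k]'.
No capturing groups, so `findall` returns the 5 full match strings.

['[7lgi]', '[p]', '[00]', '[ew53p]', '[5k]']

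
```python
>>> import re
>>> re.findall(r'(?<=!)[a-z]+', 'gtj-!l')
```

The positive lookaround only admits positions where the adjacent text matches; those characters stay outside the span.
With no groups in the pattern, `findall` gives back each whole match — 1 here.

['l']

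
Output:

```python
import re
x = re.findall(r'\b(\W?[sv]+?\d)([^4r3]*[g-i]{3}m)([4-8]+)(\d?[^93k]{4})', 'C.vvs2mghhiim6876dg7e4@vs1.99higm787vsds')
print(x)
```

[('.vvs2', 'mghhiim', '6876', 'dg7e'), ('@vs1', '.99higm', '787', 'vsds')]

This matches a word boundary (`\b`, zero-width); then optionally a non-word character, then one or more of one of [sv] (lazy), then a digit (captured); then zero or more of any character except [4r3], then exactly 3 of a character in [g-i], then a literal 'm' (captured); then one or more of a character in [4-8] (captured); then optionally a digit, then exactly 4 of any character except [93k] (captured).
`findall` packs the 4 group values into a tuple for every match.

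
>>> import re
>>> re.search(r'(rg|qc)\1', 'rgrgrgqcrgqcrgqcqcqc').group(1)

'rg'

The match spans [0:4] → 'rgrg'.
Captured: group 1 = 'rg'.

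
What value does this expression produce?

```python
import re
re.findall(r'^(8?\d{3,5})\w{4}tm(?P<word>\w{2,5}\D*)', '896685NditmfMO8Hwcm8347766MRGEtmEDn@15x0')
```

Pattern: anchored at the start of the string; then optionally a literal '8', then 3 to 5 of a digit (captured); then exactly 4 of a word character, then the literal 'tm'; then 2 to 5 of a word character, then zero or more of a non-digit (captured as 'word').
Walking the string: at [0:19] match '896685NditmfMO8Hwcm', groups = ('89668', 'fMO8Hwcm').
Multiple groups make `findall` return tuples — one 2-tuple for the one match.

[('89668', 'fMO8Hwcm')]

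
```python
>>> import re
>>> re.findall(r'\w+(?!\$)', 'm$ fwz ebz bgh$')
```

['fwz', 'ebz', 'bg']

`(?!…)`/`(?<!…)` only lets a position through if the neighbouring text does NOT match; no characters are consumed.
Scanning left to right: at [3:6] → 'fwz'; at [7:10] → 'ebz'; at [11:13] → 'bg'.
With no groups in the pattern, `findall` gives back each whole match — 3 here.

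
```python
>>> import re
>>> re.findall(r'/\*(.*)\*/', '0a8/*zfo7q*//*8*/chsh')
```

Matches: at [3:17] match '/*zfo7q*//*8*/', group 1 = 'zfo7q*//*8'.
Because there's exactly one group, `findall` drops the full match and keeps group 1 from the one hit.

['zfo7q*//*8']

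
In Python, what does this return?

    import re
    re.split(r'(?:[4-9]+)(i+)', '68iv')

Pattern: one or more of a character in [4-9] (non-capturing group); then one or more of a literal 'i' (captured).
Matches to split on: at [0:3] → '68i'.
With a capturing group present, the delimiter's captured portion is kept in the result list.

['', 'i', 'v']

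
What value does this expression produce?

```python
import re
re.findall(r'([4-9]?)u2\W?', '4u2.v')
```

['4']

Pattern: optionally a character in [4-9] (captured); then the literal 'u2', then optionally a non-word character.
Walking the string: at [0:4] match '4u2.', group 1 = '4'.
One capturing group, so `findall` returns just the captured substring from the one match — 1 in all.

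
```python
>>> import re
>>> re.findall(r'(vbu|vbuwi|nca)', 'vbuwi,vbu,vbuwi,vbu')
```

The regex engine tests alternatives in the order written; an earlier branch that matches wins even if a later one would match more.
Matches: at [0:3] match 'vbu', group 1 = 'vbu'; at [6:9] match 'vbu', group 1 = 'vbu'; at [10:13] match 'vbu', group 1 = 'vbu'; at [16:19] match 'vbu', group 1 = 'vbu'.
Because there's exactly one group, `findall` drops the full match and keeps group 1 from each hit.

['vbu', 'vbu', 'vbu', 'vbu']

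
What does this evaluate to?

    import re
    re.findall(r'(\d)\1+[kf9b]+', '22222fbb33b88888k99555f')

['2', '3', '8', '5']

After group 1 captures some text, `\1` only succeeds where that same text appears again.
Scanning left to right: at [0:8] match '22222fbb', group 1 = '2'; at [8:11] match '33b', group 1 = '3'; at [11:19] match '88888k99', group 1 = '8'; at [19:23] match '555f', group 1 = '5'.
One capturing group, so `findall` returns just the captured substring from each match — 4 in all.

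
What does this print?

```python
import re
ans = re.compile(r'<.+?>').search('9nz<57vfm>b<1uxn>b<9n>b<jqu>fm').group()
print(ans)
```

<57vfm>

A `+?`/`*?`/`{m,n}?` starts at its minimum and grows only as far as needed for what follows to match.
`re.search` scans for the first position where the pattern succeeds.
The match spans [3:10] → '<57vfm>'.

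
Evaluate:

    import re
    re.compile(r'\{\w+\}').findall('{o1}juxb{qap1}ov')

['{o1}', '{qap1}']

Matches: at [0:4] → '{o1}'; at [8:14] → '{qap1}'.
With no groups in the pattern, `findall` gives back each whole match — 2 here.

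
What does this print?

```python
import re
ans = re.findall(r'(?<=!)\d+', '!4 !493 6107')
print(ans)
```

['4', '493']

The lookaround is zero-width — it requires the adjacent text to match without consuming it, so the asserted text isn't part of the match.
Since nothing is captured, `findall` lists the 2 matched substrings directly.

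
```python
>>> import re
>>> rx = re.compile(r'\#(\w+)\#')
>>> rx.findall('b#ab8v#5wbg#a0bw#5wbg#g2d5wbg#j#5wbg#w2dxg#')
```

Walking the string: at [1:7] match '#ab8v#', group 1 = 'ab8v'; at [11:17] match '#a0bw#', group 1 = 'a0bw'; at [21:30] match '#g2d5wbg#', group 1 = 'g2d5wbg'; at [31:37] match '#5wbg#', group 1 = '5wbg'.
`findall` collects group 1 from each match (4 total).

['ab8v', 'a0bw', 'g2d5wbg', '5wbg']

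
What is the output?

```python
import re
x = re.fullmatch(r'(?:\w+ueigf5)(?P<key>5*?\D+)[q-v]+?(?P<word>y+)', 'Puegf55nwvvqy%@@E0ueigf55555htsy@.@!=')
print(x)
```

None

`re.fullmatch` is like wrapping the pattern in `^…$` (in single-line mode).
Here the string isn't matched end-to-end, so the call returns None.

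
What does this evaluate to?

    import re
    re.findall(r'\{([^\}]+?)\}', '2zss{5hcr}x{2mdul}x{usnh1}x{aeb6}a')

['5hcr', '2mdul', 'usnh1', 'aeb6']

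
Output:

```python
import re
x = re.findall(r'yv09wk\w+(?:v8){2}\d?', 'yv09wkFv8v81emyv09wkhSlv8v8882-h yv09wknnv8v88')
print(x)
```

['yv09wkFv8v81emyv09wkhSlv8v88', 'yv09wknnv8v88']

With no groups in the pattern, `findall` gives back each whole match — 2 here.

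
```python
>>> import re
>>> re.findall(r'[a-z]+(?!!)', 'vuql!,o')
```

['vuq', 'o']

A negative assertion filters positions out without eating any characters.
Walking the string: at [0:3] → 'vuq'; at [6:7] → 'o'.
Since nothing is captured, `findall` lists the 2 matched substrings directly.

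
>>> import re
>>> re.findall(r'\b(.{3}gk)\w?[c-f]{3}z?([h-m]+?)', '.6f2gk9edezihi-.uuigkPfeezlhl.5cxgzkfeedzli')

[('6f2gk', 'i'), ('uuigk', 'l')]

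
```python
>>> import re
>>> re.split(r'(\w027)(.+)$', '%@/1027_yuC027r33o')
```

The group in the pattern means `split` returns the separators' captures alongside the pieces.

['%@/', '1027', '_yuC027r33o', '']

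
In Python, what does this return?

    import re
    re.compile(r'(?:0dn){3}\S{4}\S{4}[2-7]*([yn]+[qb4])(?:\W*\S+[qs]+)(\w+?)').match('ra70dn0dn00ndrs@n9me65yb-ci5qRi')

None

This matches the literal '0dn' repeated 3 times, then exactly 4 of a non-whitespace character; then exactly 4 of a non-whitespace character, then zero or more of a character in [2-7]; then one or more of one of [yn], then one of [qb4] (captured); then zero or more of a non-word character, then one or more of a non-whitespace character, then one or more of one of [qs] (non-capturing group); then one or more of a word character (lazy) (captured).
`re.match` won't scan ahead — the pattern has to work from the very first character.
Here position 0 doesn't satisfy it, so the call returns None.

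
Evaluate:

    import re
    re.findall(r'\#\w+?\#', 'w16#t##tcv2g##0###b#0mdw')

Walking the string: at [3:6] → '#t#'; at [6:13] → '#tcv2g#'; at [13:16] → '#0#'; at [17:20] → '#b#'.
`findall` yields the raw match text (4 of them) because the pattern has no groups.

['#t#', '#tcv2g#', '#0#', '#b#']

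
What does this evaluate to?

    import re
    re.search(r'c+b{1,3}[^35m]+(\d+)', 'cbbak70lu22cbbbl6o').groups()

('6',)

Pattern: one or more of the literal 'c', then 1 to 3 of the literal 'b', then one or more of any character except [35m]; then one or more of a digit (captured).
`search` walks the string left to right and returns the first match it finds.
The match spans [0:17] → 'cbbak70lu22cbbbl6'.
Captured: group 1 = '6'.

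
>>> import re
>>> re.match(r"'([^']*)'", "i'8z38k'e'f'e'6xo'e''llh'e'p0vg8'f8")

`match` is anchored at position 0; if the pattern doesn't fit there, it returns None.
Here the pattern fails at index 0, so the call returns None.

None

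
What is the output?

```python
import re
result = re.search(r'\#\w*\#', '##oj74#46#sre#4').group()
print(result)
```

`search` walks the string left to right and returns the first match it finds.
The match spans [0:2] → '##'.

##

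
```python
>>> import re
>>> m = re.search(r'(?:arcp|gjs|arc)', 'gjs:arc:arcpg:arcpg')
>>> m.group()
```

'gjs'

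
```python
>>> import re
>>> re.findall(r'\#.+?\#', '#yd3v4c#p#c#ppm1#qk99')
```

['#yd3v4c#', '#c#']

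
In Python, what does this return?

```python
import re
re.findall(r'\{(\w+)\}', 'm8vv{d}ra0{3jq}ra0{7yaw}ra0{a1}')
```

['d', '3jq', '7yaw', 'a1']

`findall` collects group 1 from each match (4 total).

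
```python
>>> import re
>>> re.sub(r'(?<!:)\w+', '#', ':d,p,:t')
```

':d,#,:t'

The negative lookahead/lookbehind blocks any match where the forbidden context is present.
Matches: at [3:4] → 'p'.
Each match is replaced by '#'.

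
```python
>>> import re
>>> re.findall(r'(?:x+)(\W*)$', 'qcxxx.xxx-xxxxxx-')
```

['-']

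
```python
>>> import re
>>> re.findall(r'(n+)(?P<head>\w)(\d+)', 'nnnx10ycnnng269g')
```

[('nnn', 'x', '10'), ('nnn', 'g', '269')]

The pattern matches one or more of a literal 'n' (captured); then a word character (captured as 'head'); then one or more of a digit (captured).
Multiple groups make `findall` return tuples — one 3-tuple for each match.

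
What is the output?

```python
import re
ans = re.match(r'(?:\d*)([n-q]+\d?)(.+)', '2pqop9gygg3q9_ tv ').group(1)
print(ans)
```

pqop9

The pattern matches zero or more of a digit (non-capturing group); then one or more of a character in [n-q], then optionally a digit (captured); then one or more of any character (captured).
`match` is anchored at position 0; if the pattern doesn't fit there, it returns None.
The match spans [0:18] → '2pqop9gygg3q9_ tv '.
Captured: group 1 = 'pqop9', group 2 = 'gygg3q9_ tv '.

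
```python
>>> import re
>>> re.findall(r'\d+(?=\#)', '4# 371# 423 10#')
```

['4', '371', '10']

Because the assertion is zero-width, the text it checks is not consumed and won't appear in the result.
Scanning left to right: at [0:1] → '4'; at [3:6] → '371'; at [12:14] → '10'.
With no groups in the pattern, `findall` gives back each whole match — 3 here.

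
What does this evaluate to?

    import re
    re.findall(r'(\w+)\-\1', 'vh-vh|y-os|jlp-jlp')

['vh', 'jlp']

`\1` has to match the exact text group 1 already captured.
`findall` collects group 1 from each match (2 total).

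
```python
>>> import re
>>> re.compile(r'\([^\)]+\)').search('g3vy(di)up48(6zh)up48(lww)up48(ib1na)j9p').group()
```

'(di)'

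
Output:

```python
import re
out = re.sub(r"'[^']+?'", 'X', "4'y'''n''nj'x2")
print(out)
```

Matches: at [1:4] → "'y'"; at [5:8] → "'n'"; at [8:12] → "'nj'".
Every occurrence is swapped for 'X'.

4X'XXx2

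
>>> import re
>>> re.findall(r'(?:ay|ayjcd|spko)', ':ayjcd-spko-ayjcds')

['ay', 'spko', 'ay']

Branches in `(...|...)` are attempted left-to-right; the first branch that allows the whole pattern to succeed is taken.
Since nothing is captured, `findall` lists the 3 matched substrings directly.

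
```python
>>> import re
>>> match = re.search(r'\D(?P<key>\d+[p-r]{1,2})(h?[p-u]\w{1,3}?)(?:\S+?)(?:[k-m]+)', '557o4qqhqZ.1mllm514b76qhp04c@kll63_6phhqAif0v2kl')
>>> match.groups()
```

('4qq', 'hqZ')

The pattern matches a non-digit; then one or more of a digit, then 1 to 2 of a character in [p-r] (captured as 'key'); then optionally the literal 'h', then a character in [p-u], then 1 to 3 of a word character (lazy) (captured); then one or more of a non-whitespace character (lazy) (non-capturing group); then one or more of a character in [k-m] (non-capturing group).
A `+?`/`*?`/`{m,n}?` starts at its minimum and grows only as far as needed for what follows to match.
`re.search` scans for the first position where the pattern succeeds.
The match spans [3:16] → 'o4qqhqZ.1mllm'.
Captured: group 1 = '4qq', group 2 = 'hqZ'.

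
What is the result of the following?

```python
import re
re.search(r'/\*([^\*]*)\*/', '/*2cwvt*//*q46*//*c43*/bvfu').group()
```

'/*2cwvt*/'

`re.search` scans for the first position where the pattern succeeds.
The match spans [0:9] → '/*2cwvt*/'.
Captured: group 1 = '2cwvt'.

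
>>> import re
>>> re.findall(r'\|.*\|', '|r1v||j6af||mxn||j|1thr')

Scanning left to right: at [0:19] → '|r1v||j6af||mxn||j|'.
With no groups in the pattern, `findall` gives back each whole match — 1 here.

['|r1v||j6af||mxn||j|']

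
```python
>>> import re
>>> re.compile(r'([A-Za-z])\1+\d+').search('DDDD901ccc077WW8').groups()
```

('D',)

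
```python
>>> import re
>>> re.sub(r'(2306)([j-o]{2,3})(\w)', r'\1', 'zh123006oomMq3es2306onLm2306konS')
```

`\1` in the replacement pulls in group 1's text for each match.

'zh123006oomMq3es2306m2306'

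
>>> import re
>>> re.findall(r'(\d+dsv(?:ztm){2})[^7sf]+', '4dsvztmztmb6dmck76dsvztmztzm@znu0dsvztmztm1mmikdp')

`findall` collects group 1 from each match (2 total).

['4dsvztmztm', '0dsvztmztm']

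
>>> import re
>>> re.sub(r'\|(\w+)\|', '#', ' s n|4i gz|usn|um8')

`sub` substitutes '#' at each match site.

' s n|4i gz#um8'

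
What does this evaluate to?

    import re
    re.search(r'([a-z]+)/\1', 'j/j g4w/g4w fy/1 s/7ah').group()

`\1` is not a pattern — it's the concrete string captured by group 1, re-applied verbatim.
The match spans [0:3] → 'j/j'.

'j/j'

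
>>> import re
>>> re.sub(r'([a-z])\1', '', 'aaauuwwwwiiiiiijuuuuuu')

'aj'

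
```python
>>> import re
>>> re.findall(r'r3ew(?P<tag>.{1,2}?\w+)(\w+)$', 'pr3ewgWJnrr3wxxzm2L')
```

[('gWJnrr3wxxzm2', 'L')]

`findall` packs the 2 group values into a tuple for every match.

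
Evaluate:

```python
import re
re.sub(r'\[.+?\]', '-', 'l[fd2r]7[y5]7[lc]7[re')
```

'l-7-7-7[re'

Matches: at [1:7] → '[fd2r]'; at [8:12] → '[y5]'; at [13:17] → '[lc]'.
Every occurrence is swapped for '-'.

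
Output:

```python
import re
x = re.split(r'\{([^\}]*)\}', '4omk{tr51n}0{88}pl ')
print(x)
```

Matches to split on: at [4:11] → '{tr51n}'; at [12:16] → '{88}'.
With a capturing group present, the delimiter's captured portion is kept in the result list.

['4omk', 'tr51n', '0', '88', 'pl ']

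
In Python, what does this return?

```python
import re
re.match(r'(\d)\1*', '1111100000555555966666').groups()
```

The match spans [0:5] → '11111'.
Captured: group 1 = '1'.

('1',)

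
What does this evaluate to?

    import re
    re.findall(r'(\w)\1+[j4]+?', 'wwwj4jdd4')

['w', 'd']

A backreference is literal: `\1` must see the identical characters the first group matched.
With a single group, `findall` returns only what that group captured — 2 items.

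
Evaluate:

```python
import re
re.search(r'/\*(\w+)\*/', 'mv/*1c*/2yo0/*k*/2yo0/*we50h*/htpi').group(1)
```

'1c'

Unlike `match`, `search` isn't anchored — it looks for the pattern anywhere in the string.
The match spans [2:8] → '/*1c*/'.
Captured: group 1 = '1c'.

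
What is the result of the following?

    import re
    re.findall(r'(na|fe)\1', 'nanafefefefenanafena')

The backreference `\1` re-matches whatever the first group consumed, character for character.
Because there's exactly one group, `findall` drops the full match and keeps group 1 from each hit.

['na', 'fe', 'fe', 'na']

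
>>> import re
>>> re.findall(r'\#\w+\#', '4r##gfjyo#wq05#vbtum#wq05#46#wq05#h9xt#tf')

No capturing groups, so `findall` returns the 4 full match strings.

['#gfjyo#', '#vbtum#', '#46#', '#h9xt#']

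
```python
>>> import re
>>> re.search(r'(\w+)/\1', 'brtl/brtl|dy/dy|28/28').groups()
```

A backreference is literal: `\1` must see the identical characters the first group matched.
`re.search` tries every starting position until one works.
The match spans [0:9] → 'brtl/brtl'.
Captured: group 1 = 'brtl'.

('brtl',)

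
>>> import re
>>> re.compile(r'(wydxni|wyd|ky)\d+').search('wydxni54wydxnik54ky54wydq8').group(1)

`re.search` tries every starting position until one works.
The match spans [0:8] → 'wydxni54'.
Captured: group 1 = 'wydxni'.

'wydxni'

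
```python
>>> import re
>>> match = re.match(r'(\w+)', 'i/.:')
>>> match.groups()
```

Pattern: one or more of a word character (captured).
`re.match` only tries the pattern at the start of the string.
The match spans [0:1] → 'i'.
Captured: group 1 = 'i'.

('i',)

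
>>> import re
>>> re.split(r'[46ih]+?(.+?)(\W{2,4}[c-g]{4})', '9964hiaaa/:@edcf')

['99', '4hiaaa', '/:@edcf', '']

Because the pattern has a capturing group, `split` also inserts each captured text between the pieces.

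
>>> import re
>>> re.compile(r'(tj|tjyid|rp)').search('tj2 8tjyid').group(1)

'tj'

Unlike `match`, `search` isn't anchored — it looks for the pattern anywhere in the string.
The match spans [0:2] → 'tj'.
Captured: group 1 = 'tj'.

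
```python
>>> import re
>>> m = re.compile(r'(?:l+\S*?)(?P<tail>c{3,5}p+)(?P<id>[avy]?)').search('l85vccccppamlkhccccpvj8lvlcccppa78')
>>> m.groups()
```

('ccccpp', 'a')

The pattern matches one or more of the literal 'l', then zero or more of a non-whitespace character (lazy) (non-capturing group); then 3 to 5 of a literal 'c', then one or more of a literal 'p' (captured as 'tail'); then optionally one of [avy] (captured as 'id').
A `+?`/`*?`/`{m,n}?` starts at its minimum and grows only as far as needed for what follows to match.
`search` walks the string left to right and returns the first match it finds.
The match spans [0:11] → 'l85vccccppa'.
Captured: group 1 = 'ccccpp', group 2 = 'a'.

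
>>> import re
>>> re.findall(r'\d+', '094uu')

['094']

This matches one or more of a digit.
With no groups in the pattern, `findall` gives back each whole match — 1 here.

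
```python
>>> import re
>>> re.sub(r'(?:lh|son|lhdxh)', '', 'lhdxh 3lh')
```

'dxh 3'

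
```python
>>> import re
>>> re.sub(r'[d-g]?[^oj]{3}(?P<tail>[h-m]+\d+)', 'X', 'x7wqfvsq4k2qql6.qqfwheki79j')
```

'x7wqfvXqql6.qqXj'

This matches optionally a character in [d-g], then exactly 3 of any character except [oj]; then one or more of a character in [h-m], then one or more of a digit (captured as 'tail').
Matches: at [6:11] → 'sq4k2'; at [18:26] → 'fwheki79'.
Each match is replaced by 'X'.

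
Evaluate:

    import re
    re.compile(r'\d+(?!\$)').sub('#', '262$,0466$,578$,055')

Because the assertion is negative and zero-width, positions next to the forbidden text are skipped.
`sub` substitutes '#' at each match site.

'#2$,#6$,#8$,#'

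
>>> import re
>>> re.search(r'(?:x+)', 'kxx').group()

'xx'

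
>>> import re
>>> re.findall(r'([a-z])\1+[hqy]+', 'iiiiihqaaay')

A backreference is literal: `\1` must see the identical characters the first group matched.
Scanning left to right: at [0:7] match 'iiiiihq', group 1 = 'i'; at [7:11] match 'aaay', group 1 = 'a'.
With a single group, `findall` returns only what that group captured — 2 items.

['i', 'a']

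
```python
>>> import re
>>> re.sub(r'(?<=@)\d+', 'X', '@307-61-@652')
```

The `(?=…)`/`(?<=…)` assertion just peeks at neighbouring text; it doesn't advance the match position.
Matches: at [1:4] → '307'; at [9:12] → '652'.
`sub` substitutes 'X' at each match site.

'@X-61-@X'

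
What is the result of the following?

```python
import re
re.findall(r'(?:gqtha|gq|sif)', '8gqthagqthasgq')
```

Alternation tries branches left to right and keeps the first one that lets the overall match succeed at that position.
Walking the string: at [1:6] → 'gqtha'; at [6:11] → 'gqtha'; at [12:14] → 'gq'.
Since nothing is captured, `findall` lists the 3 matched substrings directly.

['gqtha', 'gqtha', 'gq']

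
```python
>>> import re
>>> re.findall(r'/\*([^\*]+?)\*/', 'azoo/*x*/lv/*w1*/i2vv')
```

Matches: at [4:9] match '/*x*/', group 1 = 'x'; at [11:17] match '/*w1*/', group 1 = 'w1'.
Because there's exactly one group, `findall` drops the full match and keeps group 1 from each hit.

['x', 'w1']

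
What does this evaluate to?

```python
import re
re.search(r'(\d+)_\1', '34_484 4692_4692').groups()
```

('4',)

The match spans [1:4] → '4_4'.
Captured: group 1 = '4'.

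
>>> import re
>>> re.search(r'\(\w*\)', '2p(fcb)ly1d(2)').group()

'(fcb)'

`re.search` tries every starting position until one works.
The match spans [2:7] → '(fcb)'.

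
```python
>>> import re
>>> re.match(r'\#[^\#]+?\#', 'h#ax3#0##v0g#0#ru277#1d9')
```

`re.match` won't scan ahead — the pattern has to work from the very first character.
Here position 0 doesn't satisfy it, so the call returns None.

None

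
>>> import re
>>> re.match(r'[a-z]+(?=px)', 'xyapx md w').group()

'xya'

`re.match` only tries the pattern at the start of the string.
The match spans [0:3] → 'xya'.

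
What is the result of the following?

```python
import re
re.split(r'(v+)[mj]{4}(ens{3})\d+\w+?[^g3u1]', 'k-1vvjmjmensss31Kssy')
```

Pattern: one or more of a literal 'v' (captured); then exactly 4 of one of [mj]; then the literal 'en', then exactly 3 of the literal 's' (captured); then one or more of a digit; then one or more of a word character (lazy), then any character except [g3u1].
Matches to split on: at [3:18] → 'vvjmjmensss31Ks'.
`re.split` interleaves the captured-group text with the surrounding fragments.

['k-1', 'vv', 'ensss', 'sy']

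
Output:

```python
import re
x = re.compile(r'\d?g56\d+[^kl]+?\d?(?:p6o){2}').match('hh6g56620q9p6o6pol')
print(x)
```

None

Pattern: optionally a digit, then the literal 'g56'; then one or more of a digit; then one or more of any character except [kl] (lazy), then optionally a digit, then the literal 'p6o' repeated 2 times.
With `match`, the pattern is implicitly anchored at the beginning.
Here the pattern fails at index 0, so the call returns None.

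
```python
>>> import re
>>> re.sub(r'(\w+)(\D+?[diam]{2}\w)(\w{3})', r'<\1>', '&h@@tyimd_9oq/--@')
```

The `?` after the quantifier makes it lazy — it takes as little as possible before letting the rest of the pattern try.
Each match is replaced using the text its own group 1 captured.

'&<h>q/--@'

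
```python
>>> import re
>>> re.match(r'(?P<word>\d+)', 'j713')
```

Pattern: one or more of a digit (captured as 'word').
`match` is anchored at position 0; if the pattern doesn't fit there, it returns None.
Here the pattern fails at index 0, so the call returns None.

None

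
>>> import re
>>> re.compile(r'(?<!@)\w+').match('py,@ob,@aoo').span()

(0, 2)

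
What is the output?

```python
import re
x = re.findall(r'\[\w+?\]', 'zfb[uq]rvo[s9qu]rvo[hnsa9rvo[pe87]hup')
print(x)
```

['[uq]', '[s9qu]', '[pe87]']

No capturing groups, so `findall` returns the 3 full match strings.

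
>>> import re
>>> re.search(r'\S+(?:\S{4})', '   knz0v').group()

'knz0v'

Pattern: one or more of a non-whitespace character; then exactly 4 of a non-whitespace character (non-capturing group).
The match spans [3:8] → 'knz0v'.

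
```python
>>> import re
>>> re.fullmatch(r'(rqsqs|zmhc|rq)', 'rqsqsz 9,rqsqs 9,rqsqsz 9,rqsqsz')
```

None

`re.fullmatch` is like wrapping the pattern in `^…$` (in single-line mode).
Here there's no way to consume every character, so the call returns None.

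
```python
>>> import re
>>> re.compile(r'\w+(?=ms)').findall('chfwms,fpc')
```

Lookahead/lookbehind check context without consuming it, so the matched span excludes the asserted characters.
`findall` yields the raw match text (1 of them) because the pattern has no groups.

['chfw']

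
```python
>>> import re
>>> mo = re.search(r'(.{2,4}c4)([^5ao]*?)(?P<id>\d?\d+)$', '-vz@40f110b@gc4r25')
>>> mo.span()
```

This matches 2 to 4 of any character, then the literal 'c4' (captured); then zero or more of any character except [5ao] (lazy) (captured); then optionally a digit, then one or more of a digit (captured as 'id'); then anchored at the end.
The match spans [9:18] → '0b@gc4r25'.

(9, 18)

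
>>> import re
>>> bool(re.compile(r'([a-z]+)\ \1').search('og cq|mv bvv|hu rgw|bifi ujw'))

False

After group 1 captures some text, `\1` only succeeds where that same text appears again.
Here the pattern never matches, so the call returns None, and `bool(None)` is False.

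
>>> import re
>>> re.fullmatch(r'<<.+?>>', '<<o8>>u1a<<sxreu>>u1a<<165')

None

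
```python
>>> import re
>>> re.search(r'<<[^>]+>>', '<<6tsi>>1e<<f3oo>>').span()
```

`search` walks the string left to right and returns the first match it finds.
The match spans [0:8] → '<<6tsi>>'.

(0, 8)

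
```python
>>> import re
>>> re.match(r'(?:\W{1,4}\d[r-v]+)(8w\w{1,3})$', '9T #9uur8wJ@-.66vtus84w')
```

None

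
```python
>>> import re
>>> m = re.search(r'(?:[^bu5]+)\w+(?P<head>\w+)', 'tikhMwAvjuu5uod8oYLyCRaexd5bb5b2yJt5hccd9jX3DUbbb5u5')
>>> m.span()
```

The pattern matches one or more of any character except [bu5] (non-capturing group); then one or more of a word character; then one or more of a word character (captured as 'head').
`search` walks the string left to right and returns the first match it finds.
The match spans [0:52] → 'tikhMwAvjuu5uod8oYLyCRaexd5bb5b2yJt5hccd9jX3DUbbb5u5'.
Captured: group 1 = '5'.

(0, 52)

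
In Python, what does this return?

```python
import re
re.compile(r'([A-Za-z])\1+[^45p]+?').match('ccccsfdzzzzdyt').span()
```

(0, 5)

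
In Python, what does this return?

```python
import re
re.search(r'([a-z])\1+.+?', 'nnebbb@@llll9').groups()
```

A backreference is literal: `\1` must see the identical characters the first group matched.
`re.search` scans for the first position where the pattern succeeds.
The match spans [0:3] → 'nne'.
Captured: group 1 = 'n'.

('n',)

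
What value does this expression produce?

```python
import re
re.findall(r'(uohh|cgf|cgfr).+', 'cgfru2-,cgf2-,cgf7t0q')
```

['cgf']

The regex engine tests alternatives in the order written; an earlier branch that matches wins even if a later one would match more.
Scanning left to right: at [0:21] match 'cgfru2-,cgf2-,cgf7t0q', group 1 = 'cgf'.
With a single group, `findall` returns only what that group captured — 1 item.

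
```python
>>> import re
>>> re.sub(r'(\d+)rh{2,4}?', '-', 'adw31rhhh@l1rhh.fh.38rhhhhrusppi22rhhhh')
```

'adw-h@l-.fh.-hhrusppi-hh'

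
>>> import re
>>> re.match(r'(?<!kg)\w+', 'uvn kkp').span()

A negative assertion filters positions out without eating any characters.
`re.match` only tries the pattern at the start of the string.
The match spans [0:3] → 'uvn'.

(0, 3)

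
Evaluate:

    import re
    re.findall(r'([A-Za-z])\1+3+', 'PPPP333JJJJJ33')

`\1` is not a pattern — it's the concrete string captured by group 1, re-applied verbatim.
One capturing group, so `findall` returns just the captured substring from each match — 2 in all.

['P', 'J']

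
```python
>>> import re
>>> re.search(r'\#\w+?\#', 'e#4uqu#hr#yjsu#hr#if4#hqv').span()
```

(1, 7)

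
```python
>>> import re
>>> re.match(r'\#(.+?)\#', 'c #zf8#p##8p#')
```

`match` is anchored at position 0; if the pattern doesn't fit there, it returns None.
Here the pattern fails at index 0, so the call returns None.

None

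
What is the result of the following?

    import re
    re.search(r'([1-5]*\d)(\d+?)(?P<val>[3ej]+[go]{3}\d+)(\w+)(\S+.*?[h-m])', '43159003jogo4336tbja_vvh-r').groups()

('43159', '00', '3jogo4336', 'tbja_v', 'vh')

This matches zero or more of a character in [1-5], then a digit (captured); then one or more of a digit (lazy) (captured); then one or more of one of [3ej], then exactly 3 of one of [go], then one or more of a digit (captured as 'val'); then one or more of a word character (captured); then one or more of a non-whitespace character, then zero or more of any character (lazy), then a character in [h-m] (captured).
`search` walks the string left to right and returns the first match it finds.
The match spans [0:24] → '43159003jogo4336tbja_vvh'.
Captured: group 1 = '43159', group 2 = '00', group 3 = '3jogo4336', group 4 = 'tbja_v', group 5 = 'vh'.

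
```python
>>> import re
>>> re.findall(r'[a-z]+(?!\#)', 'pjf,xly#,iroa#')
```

['pjf', 'xl', 'iro']

`(?!…)`/`(?<!…)` only lets a position through if the neighbouring text does NOT match; no characters are consumed.
Matches: at [0:3] → 'pjf'; at [4:6] → 'xl'; at [9:12] → 'iro'.
`findall` yields the raw match text (3 of them) because the pattern has no groups.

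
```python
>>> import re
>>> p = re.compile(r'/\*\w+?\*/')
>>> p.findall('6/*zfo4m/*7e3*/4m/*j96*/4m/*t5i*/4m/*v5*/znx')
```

['/*7e3*/', '/*j96*/', '/*t5i*/', '/*v5*/']

`findall` yields the raw match text (4 of them) because the pattern has no groups.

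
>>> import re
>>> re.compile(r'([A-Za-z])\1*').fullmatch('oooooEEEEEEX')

`re.fullmatch` requires the pattern to consume the entire string.
Here the string isn't matched end-to-end, so the call returns None.

None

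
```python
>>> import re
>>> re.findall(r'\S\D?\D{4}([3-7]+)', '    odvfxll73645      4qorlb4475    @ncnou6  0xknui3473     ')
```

['73645', '4475', '6', '3473']

The pattern matches a non-whitespace character, then optionally a non-digit, then exactly 4 of a non-digit; then one or more of a character in [3-7] (captured).
Matches: at [5:16] match 'dvfxll73645', group 1 = '73645'; at [22:32] match '4qorlb4475', group 1 = '4475'; at [36:43] match '@ncnou6', group 1 = '6'; at [45:55] match '0xknui3473', group 1 = '3473'.
With a single group, `findall` returns only what that group captured — 4 items.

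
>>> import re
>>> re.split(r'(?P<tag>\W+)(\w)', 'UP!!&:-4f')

['UP', '!!&:-', '4', 'f']

Because the pattern has a capturing group, `split` also inserts each captured text between the pieces.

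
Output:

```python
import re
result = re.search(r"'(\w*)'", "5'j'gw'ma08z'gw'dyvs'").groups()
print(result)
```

('j',)

`re.search` scans for the first position where the pattern succeeds.
The match spans [1:4] → "'j'".
Captured: group 1 = 'j'.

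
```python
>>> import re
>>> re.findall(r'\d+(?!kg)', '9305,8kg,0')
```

['9305', '0']

The negative lookahead/lookbehind blocks any match where the forbidden context is present.
Matches: at [0:4] → '9305'; at [9:10] → '0'.
`findall` yields the raw match text (2 of them) because the pattern has no groups.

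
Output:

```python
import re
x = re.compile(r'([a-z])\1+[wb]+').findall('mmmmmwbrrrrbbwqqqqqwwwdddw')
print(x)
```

`\1` is not a pattern — it's the concrete string captured by group 1, re-applied verbatim.
With a single group, `findall` returns only what that group captured — 4 items.

['m', 'r', 'q', 'd']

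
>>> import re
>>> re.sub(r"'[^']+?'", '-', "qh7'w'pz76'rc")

"qh7-pz76'rc"

Matches: at [3:6] → "'w'".
Each match is replaced by '-'.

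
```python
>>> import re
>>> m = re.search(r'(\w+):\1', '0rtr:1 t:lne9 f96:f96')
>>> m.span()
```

(14, 21)

A backreference is literal: `\1` must see the identical characters the first group matched.
`re.search` tries every starting position until one works.
The match spans [14:21] → 'f96:f96'.
Captured: group 1 = 'f96'.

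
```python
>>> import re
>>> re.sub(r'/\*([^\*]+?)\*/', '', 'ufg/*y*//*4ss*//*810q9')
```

Every occurrence is swapped for ''.

'ufg/*810q9'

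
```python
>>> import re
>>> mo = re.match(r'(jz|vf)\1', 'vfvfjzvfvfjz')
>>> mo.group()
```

'vfvf'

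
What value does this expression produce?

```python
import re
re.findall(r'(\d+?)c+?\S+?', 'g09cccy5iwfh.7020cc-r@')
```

['09', '7020']

This matches one or more of a digit (lazy) (captured); then one or more of a literal 'c' (lazy), then one or more of a non-whitespace character (lazy).
Matches: at [1:5] match '09cc', group 1 = '09'; at [13:19] match '7020cc', group 1 = '7020'.
`findall` collects group 1 from each match (2 total).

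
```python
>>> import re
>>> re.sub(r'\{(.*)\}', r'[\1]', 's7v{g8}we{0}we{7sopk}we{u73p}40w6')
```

's7v[g8}we{0}we{7sopk}we{u73p]40w6'

Matches: at [3:29] → '{g8}we{0}we{7sopk}we{u73p}'.
`\1` in the replacement pulls in group 1's text for each match.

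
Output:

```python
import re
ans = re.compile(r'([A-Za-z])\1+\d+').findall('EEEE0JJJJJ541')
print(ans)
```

['E', 'J']

`\1` is not a pattern — it's the concrete string captured by group 1, re-applied verbatim.
Because there's exactly one group, `findall` drops the full match and keeps group 1 from each hit.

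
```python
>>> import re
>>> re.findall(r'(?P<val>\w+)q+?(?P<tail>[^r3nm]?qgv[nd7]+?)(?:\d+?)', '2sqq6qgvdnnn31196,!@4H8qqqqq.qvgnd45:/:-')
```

This matches one or more of a word character (captured as 'val'); then one or more of a literal 'q' (lazy); then optionally any character except [r3nm], then the literal 'qgv', then one or more of one of [nd7] (lazy) (captured as 'tail'); then one or more of a digit (lazy) (non-capturing group).
Matches: at [0:13] match '2sqq6qgvdnnn3', groups = ('2sq', '6qgvdnnn').
2 groups means the one result is a tuple of 2 captured strings — 1 here.

[('2sq', '6qgvdnnn')]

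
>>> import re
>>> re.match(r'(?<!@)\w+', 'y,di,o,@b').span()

`match` is anchored at position 0; if the pattern doesn't fit there, it returns None.
The match spans [0:1] → 'y'.

(0, 1)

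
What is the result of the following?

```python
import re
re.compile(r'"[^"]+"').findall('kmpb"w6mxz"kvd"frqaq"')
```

['"w6mxz"', '"frqaq"']

With no groups in the pattern, `findall` gives back each whole match — 2 here.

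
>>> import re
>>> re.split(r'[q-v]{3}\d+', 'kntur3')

['kn', '']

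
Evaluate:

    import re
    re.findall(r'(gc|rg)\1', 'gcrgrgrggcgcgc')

['rg', 'gc']

`\1` has to match the exact text group 1 already captured.
Matches: at [2:6] match 'rgrg', group 1 = 'rg'; at [8:12] match 'gcgc', group 1 = 'gc'.
Because there's exactly one group, `findall` drops the full match and keeps group 1 from each hit.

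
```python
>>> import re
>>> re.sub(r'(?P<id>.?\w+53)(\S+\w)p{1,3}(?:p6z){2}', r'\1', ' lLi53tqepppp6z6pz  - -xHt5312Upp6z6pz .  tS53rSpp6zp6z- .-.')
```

This matches optionally any character, then one or more of a word character, then the literal '53' (captured as 'id'); then one or more of a non-whitespace character, then a word character (captured); then 1 to 3 of the literal 'p', then the literal 'p6z' repeated 2 times.
Matches: at [41:55] → ' tS53rSpp6zp6z'.
`\1` in the replacement pulls in group 1's text for each match.

' lLi53tqepppp6z6pz  - -xHt5312Upp6z6pz .  tS53- .-.'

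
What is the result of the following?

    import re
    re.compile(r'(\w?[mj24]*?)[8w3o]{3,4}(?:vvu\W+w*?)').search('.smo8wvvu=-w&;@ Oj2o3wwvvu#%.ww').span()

(1, 11)

This matches optionally a word character, then zero or more of one of [mj24] (lazy) (captured); then 3 to 4 of one of [8w3o]; then the literal 'vvu', then one or more of a non-word character, then zero or more of the literal 'w' (lazy) (non-capturing group).
`search` walks the string left to right and returns the first match it finds.
The match spans [1:11] → 'smo8wvvu=-'.
Captured: group 1 = 'sm'.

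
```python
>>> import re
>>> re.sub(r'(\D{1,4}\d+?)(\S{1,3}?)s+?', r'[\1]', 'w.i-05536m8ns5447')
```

The pattern matches 1 to 4 of a non-digit, then one or more of a digit (lazy) (captured); then 1 to 3 of a non-whitespace character (lazy) (captured); then one or more of a literal 's' (lazy).
Matches: at [0:13] → 'w.i-05536m8ns'.
`\1` in the replacement pulls in group 1's text for each match.

'[w.i-05536]5447'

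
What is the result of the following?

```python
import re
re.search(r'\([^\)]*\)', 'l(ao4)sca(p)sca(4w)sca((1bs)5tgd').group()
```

'(ao4)'

`re.search` tries every starting position until one works.
The match spans [1:6] → '(ao4)'.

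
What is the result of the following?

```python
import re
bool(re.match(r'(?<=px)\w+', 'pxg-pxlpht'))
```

False

Because the assertion is zero-width, the text it checks is not consumed and won't appear in the result.
With `match`, the pattern is implicitly anchored at the beginning.
Here the string doesn't start with a match, so the call returns None, and `bool(None)` is False.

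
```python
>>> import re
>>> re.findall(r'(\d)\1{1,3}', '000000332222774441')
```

['0', '0', '3', '2', '7', '4']

After group 1 captures some text, `\1` only succeeds where that same text appears again.
Because there's exactly one group, `findall` drops the full match and keeps group 1 from each hit.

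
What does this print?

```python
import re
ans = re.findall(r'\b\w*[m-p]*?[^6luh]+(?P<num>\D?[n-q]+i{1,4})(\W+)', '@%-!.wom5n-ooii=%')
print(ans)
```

[('oii', '=%')]

This matches a word boundary (`\b`, zero-width); then zero or more of a word character, then zero or more of a character in [m-p] (lazy), then one or more of any character except [6luh]; then optionally a non-digit, then one or more of a character in [n-q], then 1 to 4 of the literal 'i' (captured as 'num'); then one or more of a non-word character (captured).
Matches: at [5:17] match 'wom5n-ooii=%', groups = ('oii', '=%').
Multiple groups make `findall` return tuples — one 2-tuple for the one match.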